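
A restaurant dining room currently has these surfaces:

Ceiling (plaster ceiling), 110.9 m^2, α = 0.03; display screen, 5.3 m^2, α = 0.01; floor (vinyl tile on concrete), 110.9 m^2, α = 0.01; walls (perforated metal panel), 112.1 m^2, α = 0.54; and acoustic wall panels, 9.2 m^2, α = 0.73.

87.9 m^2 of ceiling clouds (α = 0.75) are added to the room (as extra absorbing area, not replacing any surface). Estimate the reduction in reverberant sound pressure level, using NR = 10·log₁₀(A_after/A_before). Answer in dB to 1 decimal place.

Equivalent absorption area: A_before = 110.9×0.03 + 5.3×0.01 + 110.9×0.01 + 112.1×0.54 + 9.2×0.73 = 71.739 m^2.
Added absorption = 87.9 × 0.75 = 65.925 sabins.
New total A_after = 137.664 sabins.
Reduction = 10 log₁₀(A_after/A_before) = 10 log₁₀(1.9190) = 2.8 dB.

2.8 dB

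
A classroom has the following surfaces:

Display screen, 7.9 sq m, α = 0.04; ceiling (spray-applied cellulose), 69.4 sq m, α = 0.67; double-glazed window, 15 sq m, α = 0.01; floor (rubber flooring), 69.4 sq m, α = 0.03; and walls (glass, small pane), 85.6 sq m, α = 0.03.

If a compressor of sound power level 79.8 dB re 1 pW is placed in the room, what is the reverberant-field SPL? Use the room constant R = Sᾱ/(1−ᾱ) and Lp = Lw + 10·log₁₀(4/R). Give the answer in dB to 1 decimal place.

67.7 dB

Σ(Sᵢαᵢ) = 7.9·0.04 + 69.4·0.67 + 15·0.01 + 69.4·0.03 + 85.6·0.03 = 51.614; total area S = 247.3 sq m.
ᾱ = 0.2087, so room constant R = A/(1−ᾱ) = 65.227 sq m.
Lp = Lw + 10 log₁₀(4/R) = 79.8 -12.12 = 67.7 dB.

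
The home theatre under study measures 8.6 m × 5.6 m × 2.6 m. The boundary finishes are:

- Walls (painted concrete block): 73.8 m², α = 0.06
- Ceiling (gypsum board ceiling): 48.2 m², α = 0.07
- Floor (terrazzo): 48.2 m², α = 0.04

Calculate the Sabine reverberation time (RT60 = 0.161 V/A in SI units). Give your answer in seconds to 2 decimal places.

2.07 s

Equivalent absorption area: A = 73.8*0.06 + 48.2*0.07 + 48.2*0.04 = 9.730 m².
Volume V = 8.6 × 5.6 × 2.6 = 125.216 m³.
T = 0.161 V/A = 0.161·125.216/9.730 = 2.07 s.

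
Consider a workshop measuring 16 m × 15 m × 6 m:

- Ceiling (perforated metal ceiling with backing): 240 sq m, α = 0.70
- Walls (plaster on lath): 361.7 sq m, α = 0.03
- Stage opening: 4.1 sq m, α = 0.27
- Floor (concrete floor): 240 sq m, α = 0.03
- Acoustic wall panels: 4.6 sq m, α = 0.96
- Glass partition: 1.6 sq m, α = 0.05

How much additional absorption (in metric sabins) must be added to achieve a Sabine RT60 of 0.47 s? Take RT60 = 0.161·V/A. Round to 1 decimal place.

301.6 sabins

Summing Sᵢαᵢ: 168.000 + 10.851 + 1.107 + 7.200 + 4.416 + 0.080 → A₁ = 191.654 sabins.
Target A₂ = 0.161·1440/0.47 = 493.277 sabins (V = 1440 m³).
Additional absorption ΔA = 493.277 − 191.654 = 301.6 sabins.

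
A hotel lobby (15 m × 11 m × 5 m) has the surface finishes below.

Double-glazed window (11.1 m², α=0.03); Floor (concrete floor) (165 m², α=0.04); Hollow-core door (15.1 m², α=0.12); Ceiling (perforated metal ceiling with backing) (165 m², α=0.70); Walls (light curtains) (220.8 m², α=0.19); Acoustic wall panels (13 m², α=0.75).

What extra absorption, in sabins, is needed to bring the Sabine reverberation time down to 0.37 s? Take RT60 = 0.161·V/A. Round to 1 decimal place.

183.0 sabins

A₁ = Σ Sᵢαᵢ = 11.1×0.03 + 165×0.04 + 15.1×0.12 + 165×0.70 + 220.8×0.19 + 13×0.75 = 175.947 sabins.
For T = 0.37 s, need A₂ = 0.161·V/T = 0.161·825/0.37 = 358.986 sabins.
Additional absorption ΔA = 358.986 − 175.947 = 183.0 sabins.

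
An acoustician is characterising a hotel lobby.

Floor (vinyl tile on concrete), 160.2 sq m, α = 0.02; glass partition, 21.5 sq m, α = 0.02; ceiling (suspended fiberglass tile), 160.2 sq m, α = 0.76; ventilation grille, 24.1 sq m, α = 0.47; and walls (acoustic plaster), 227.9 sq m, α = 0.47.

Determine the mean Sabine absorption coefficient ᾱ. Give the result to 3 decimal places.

0.411

Total surface area S = 593.9 sq m.
Weighted sum Σ Sα = 243.826.
ᾱ = 243.826 / 593.9 = 0.411.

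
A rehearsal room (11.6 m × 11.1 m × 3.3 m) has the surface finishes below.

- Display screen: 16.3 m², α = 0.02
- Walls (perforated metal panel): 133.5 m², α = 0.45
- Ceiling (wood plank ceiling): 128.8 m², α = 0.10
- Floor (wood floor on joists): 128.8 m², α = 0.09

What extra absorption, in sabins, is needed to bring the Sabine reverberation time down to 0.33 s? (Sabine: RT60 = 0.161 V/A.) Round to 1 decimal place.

122.4 sabins

Summing Sᵢαᵢ: 0.326 + 60.075 + 12.880 + 11.592 → A₁ = 84.873 sabins.
For T = 0.33 s, need A₂ = 0.161·V/T = 0.161·424.908/0.33 = 207.304 sabins.
ΔA = A₂ − A₁ = 207.304 − 84.873 = 122.4 sabins.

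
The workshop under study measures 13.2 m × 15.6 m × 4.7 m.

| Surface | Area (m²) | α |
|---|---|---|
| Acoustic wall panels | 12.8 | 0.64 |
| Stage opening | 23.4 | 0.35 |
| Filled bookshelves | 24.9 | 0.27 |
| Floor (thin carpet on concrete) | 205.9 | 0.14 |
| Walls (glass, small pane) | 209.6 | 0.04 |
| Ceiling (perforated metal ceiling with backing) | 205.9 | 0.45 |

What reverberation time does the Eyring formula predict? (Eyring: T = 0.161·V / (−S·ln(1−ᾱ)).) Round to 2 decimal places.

0.90 seconds

Total surface area S = 12.8 + 23.4 + 24.9 + 205.9 + 209.6 + 205.9 = 682.5 m².
Absorption A = 12.8×0.64 + 23.4×0.35 + 24.9×0.27 + 205.9×0.14 + 209.6×0.04 + 205.9×0.45 = 152.970 sabins.
ᾱ = 152.970 / 682.5 = 0.2241.
Eyring denominator: −S ln(1−ᾱ) = 173.172.
V = 13.2 × 15.6 × 4.7 = 967.824 m³.
T = 0.161·V/[−S·ln(1−ᾱ)] = 0.161·967.824/173.172 = 0.90 s.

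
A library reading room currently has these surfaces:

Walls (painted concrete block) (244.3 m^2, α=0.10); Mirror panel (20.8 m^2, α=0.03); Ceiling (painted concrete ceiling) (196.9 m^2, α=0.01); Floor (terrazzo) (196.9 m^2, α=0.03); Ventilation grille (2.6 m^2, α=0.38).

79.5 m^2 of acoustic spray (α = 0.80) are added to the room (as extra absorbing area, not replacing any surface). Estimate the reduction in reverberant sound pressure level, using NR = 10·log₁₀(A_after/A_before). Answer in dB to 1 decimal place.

4.6 dB

A_before = Σ Sᵢαᵢ = 244.3×0.10 + 20.8×0.03 + 196.9×0.01 + 196.9×0.03 + 2.6×0.38 = 33.918 sabins.
Treatment contributes 79.5·0.80 = 63.600 sabins.
A_after = 33.918 + 63.600 = 97.518 sabins.
NR = 10·log₁₀(97.518/33.918) = 4.6 dB.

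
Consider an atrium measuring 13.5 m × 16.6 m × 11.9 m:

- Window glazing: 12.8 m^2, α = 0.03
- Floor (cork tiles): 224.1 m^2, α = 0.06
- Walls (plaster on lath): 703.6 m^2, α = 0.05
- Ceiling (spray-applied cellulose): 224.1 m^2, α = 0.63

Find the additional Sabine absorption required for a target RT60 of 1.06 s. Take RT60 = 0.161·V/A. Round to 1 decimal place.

Total absorption A₁ = 12.8*0.03 + 224.1*0.06 + 703.6*0.05 + 224.1*0.63
  = 0.384 + 13.446 + 35.180 + 141.183 = 190.193 m^2 sabins.
Target A₂ = 0.161·2666.79/1.06 = 405.050 sabins (V = 2666.79 m³).
Shortfall: 405.050 − 190.193 = 214.9 sabins.

214.9 sabins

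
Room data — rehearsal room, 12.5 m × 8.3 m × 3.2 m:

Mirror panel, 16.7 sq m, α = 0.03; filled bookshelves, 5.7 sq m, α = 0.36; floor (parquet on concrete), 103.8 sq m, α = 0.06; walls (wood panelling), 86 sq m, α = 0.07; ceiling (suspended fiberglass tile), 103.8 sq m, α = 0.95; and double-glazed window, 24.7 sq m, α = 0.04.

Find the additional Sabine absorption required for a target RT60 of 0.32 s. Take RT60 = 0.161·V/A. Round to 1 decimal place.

52.6 sabins

Summing Sᵢαᵢ: 0.501 + 2.052 + 6.228 + 6.020 + 98.610 + 0.988 → A₁ = 114.399 sabins.
For T = 0.32 s, need A₂ = 0.161·V/T = 0.161·332/0.32 = 167.037 sabins.
Shortfall: 167.037 − 114.399 = 52.6 sabins.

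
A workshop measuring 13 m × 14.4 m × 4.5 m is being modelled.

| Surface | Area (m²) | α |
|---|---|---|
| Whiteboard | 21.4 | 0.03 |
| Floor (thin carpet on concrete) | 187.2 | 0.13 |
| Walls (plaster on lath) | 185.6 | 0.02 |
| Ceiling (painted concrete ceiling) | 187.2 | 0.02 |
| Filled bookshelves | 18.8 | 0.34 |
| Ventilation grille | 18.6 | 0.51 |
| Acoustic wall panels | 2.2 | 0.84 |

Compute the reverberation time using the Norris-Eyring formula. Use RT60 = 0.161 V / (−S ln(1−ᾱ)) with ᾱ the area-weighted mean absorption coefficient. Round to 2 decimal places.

2.59 seconds

S = Σ Sᵢ = 621.0 m².
Absorption A = 21.4·0.03 + 187.2·0.13 + 185.6·0.02 + 187.2·0.02 + 18.8·0.34 + 18.6·0.51 + 2.2·0.84 = 50.160 sabins.
Mean coefficient ᾱ = A/S = 0.0808.
−S·ln(1−ᾱ) = −621.0 × ln(1 − 0.0808) = 52.320.
V = 13 × 14.4 × 4.5 = 842.4 m³.
T = 0.161·V/[−S·ln(1−ᾱ)] = 0.161·842.4/52.320 = 2.59 s.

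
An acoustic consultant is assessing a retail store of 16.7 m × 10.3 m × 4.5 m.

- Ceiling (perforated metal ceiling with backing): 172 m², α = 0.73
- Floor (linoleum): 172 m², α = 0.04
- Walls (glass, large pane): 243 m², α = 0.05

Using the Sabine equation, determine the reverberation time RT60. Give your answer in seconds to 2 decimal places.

Equivalent absorption area: A = 172·0.73 + 172·0.04 + 243·0.05 = 144.590 m².
V = 16.7·10.3·4.5 = 774.045 m³.
Sabine: RT60 = 0.161 × 774.045 / 144.590 = 0.86 s.

0.86 s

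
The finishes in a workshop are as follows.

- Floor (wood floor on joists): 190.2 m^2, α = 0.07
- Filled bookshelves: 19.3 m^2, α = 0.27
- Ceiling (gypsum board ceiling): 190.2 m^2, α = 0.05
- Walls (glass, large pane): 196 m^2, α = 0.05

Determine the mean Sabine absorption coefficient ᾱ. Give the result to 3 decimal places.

0.064

S = Σ Sᵢ = 190.2 + 19.3 + 190.2 + 196 = 595.7 m^2.
A = 190.2*0.07 + 19.3*0.27 + 190.2*0.05 + 196*0.05 = 37.835 sabins.
ᾱ = A/S = 0.064.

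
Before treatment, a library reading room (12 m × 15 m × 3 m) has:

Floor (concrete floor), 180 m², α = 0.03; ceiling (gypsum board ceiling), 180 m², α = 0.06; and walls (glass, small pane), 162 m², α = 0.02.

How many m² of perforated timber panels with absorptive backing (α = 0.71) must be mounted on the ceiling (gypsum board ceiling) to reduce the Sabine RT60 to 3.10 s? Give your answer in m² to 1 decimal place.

13.2

Equivalent absorption area: A₁ = 180·0.03 + 180·0.06 + 162·0.02 = 19.440 m².
V = 540 m³. Target absorption A₂ = 0.161 × 540 / 3.10 = 28.045 sabins.
Absorption to add: 28.045 − 19.440 = 8.605 sabins.
Each m² of panel replacing the ceiling (gypsum board ceiling) adds (0.71 − 0.06) = 0.65 sabins.
Panel area = 8.605 / 0.65 = 13.2 m².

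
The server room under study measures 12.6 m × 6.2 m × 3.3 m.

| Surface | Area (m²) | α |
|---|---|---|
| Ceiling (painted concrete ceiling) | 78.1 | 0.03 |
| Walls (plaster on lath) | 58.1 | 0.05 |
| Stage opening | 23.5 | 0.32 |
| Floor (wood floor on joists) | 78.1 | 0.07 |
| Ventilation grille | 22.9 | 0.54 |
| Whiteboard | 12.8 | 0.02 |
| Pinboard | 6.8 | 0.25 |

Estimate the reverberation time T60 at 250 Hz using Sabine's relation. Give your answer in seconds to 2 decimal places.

Total absorption A = 78.1*0.03 + 58.1*0.05 + 23.5*0.32 + 78.1*0.07 + 22.9*0.54 + 12.8*0.02 + 6.8*0.25
  = 2.343 + 2.905 + 7.520 + 5.467 + 12.366 + 0.256 + 1.700 = 32.557 m² sabins.
V = 12.6·6.2·3.3 = 257.796 m³.
Sabine: RT60 = 0.161 × 257.796 / 32.557 = 1.27 s.

1.27 s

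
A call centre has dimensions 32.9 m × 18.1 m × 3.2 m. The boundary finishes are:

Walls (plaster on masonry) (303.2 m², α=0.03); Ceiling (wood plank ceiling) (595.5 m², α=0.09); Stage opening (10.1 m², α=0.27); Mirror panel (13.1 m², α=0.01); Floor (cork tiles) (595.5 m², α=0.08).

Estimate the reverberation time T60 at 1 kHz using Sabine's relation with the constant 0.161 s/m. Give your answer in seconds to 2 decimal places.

2.71 seconds

Equivalent absorption area: A = 303.2×0.03 + 595.5×0.09 + 10.1×0.27 + 13.1×0.01 + 595.5×0.08 = 113.189 m².
Room volume: 1905.568 m³.
RT60 = 0.161 · V / A = 0.161 × 1905.568 / 113.189 = 2.71 s.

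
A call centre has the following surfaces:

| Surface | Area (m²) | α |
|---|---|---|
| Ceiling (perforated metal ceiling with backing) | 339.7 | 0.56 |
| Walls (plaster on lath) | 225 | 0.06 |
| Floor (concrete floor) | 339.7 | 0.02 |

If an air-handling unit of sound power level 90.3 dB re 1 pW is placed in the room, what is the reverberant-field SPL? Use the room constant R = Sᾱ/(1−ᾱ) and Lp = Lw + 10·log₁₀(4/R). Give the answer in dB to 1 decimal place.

71.9 dB

Σ(Sᵢαᵢ) = 339.7·0.56 + 225·0.06 + 339.7·0.02 = 210.526; total area S = 904.4 m².
ᾱ = 210.526/904.4 = 0.2328; R = Sᾱ/(1−ᾱ) = 210.526/(1−0.2328) = 274.408 m².
Lp = Lw + 10 log₁₀(4/R) = 90.3 -18.36 = 71.9 dB.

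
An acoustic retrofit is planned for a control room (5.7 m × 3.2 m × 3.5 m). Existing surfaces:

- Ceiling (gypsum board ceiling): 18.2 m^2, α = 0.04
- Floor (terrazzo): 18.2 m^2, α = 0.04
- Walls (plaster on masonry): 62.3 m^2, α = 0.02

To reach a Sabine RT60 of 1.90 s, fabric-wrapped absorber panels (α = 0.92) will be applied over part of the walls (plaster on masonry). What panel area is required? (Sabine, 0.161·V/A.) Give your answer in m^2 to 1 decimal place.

A₁ = Σ Sᵢαᵢ = 18.2*0.04 + 18.2*0.04 + 62.3*0.02 = 2.702 sabins.
V = 63.84 m³. Target absorption A₂ = 0.161 × 63.84 / 1.90 = 5.410 sabins.
Absorption to add: 5.410 − 2.702 = 2.708 sabins.
Net gain per m^2: Δα = 0.92 − 0.02 = 0.90.
Area = ΔA/Δα = 2.708/0.90 = 3.0 m^2.

3.0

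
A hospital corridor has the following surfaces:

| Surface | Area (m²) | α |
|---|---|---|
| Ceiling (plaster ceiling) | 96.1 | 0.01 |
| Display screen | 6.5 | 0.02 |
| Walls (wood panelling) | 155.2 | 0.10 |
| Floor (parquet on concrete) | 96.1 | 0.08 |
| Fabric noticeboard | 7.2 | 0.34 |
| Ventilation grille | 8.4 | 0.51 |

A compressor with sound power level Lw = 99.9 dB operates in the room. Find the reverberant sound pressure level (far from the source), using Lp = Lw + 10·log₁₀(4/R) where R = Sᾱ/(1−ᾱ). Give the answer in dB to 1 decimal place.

A = 31.031 sabins; S = 369.5 m².
ᾱ = 31.031/369.5 = 0.0840; R = Sᾱ/(1−ᾱ) = 31.031/(1−0.0840) = 33.877 m².
Lp = 99.9 + 10·log₁₀(4/33.877) = 99.9 + (-9.28) = 90.6 dB.

90.6 dB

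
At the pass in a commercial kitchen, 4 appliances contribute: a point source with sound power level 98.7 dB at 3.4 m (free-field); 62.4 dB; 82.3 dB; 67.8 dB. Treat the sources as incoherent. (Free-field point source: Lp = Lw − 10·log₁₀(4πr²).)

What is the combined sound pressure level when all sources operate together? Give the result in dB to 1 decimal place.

83.6 dB

Source at 3.4 m: Lp = 98.7 − 10·log₁₀(4π·3.4²) = 98.7 − 10·log₁₀(145.267) = 77.1 dB.
Converting to relative power and adding: 10^(77.1/10) + 10^(62.4/10) + 10^(82.3/10) + 10^(67.8/10) = 2.289e+08.
L_total = 10·log₁₀(2.289e+08) = 83.6 dB.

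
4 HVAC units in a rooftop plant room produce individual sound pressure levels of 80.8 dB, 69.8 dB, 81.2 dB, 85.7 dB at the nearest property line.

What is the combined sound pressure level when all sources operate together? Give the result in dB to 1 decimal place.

Sum in the linear (power) domain: Σ 10^(Lᵢ/10) = 10^(80.8/10) + 10^(69.8/10) + 10^(81.2/10) + 10^(85.7/10) = 6.331e+08.
L_total = 10·log₁₀(6.331e+08) = 88.0 dB.

88.0 dB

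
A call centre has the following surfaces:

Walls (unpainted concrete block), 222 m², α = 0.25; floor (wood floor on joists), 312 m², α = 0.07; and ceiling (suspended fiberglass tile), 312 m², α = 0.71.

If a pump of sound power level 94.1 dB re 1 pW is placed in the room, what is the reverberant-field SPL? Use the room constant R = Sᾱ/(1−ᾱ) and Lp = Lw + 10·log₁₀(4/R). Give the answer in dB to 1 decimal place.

73.5 dB

Σ(Sᵢαᵢ) = 222·0.25 + 312·0.07 + 312·0.71 = 298.860; total area S = 846.0 m².
ᾱ = 0.3533, so room constant R = A/(1−ᾱ) = 462.131 m².
Lp = 94.1 + 10·log₁₀(4/462.131) = 94.1 + (-20.63) = 73.5 dB.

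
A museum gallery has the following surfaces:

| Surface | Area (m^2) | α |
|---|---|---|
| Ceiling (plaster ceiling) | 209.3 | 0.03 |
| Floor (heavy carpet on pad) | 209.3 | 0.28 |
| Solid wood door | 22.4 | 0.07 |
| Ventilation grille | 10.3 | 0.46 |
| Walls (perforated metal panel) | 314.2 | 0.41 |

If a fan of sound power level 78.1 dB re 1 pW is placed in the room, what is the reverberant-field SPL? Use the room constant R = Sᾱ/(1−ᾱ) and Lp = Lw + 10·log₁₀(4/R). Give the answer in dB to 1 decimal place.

59.8 dB

Σ(Sᵢαᵢ) = 209.3·0.03 + 209.3·0.28 + 22.4·0.07 + 10.3·0.46 + 314.2·0.41 = 200.011; total area S = 765.5 m^2.
ᾱ = 0.2613, so room constant R = A/(1−ᾱ) = 270.761 m^2.
Lp = Lw + 10 log₁₀(4/R) = 78.1 -18.31 = 59.8 dB.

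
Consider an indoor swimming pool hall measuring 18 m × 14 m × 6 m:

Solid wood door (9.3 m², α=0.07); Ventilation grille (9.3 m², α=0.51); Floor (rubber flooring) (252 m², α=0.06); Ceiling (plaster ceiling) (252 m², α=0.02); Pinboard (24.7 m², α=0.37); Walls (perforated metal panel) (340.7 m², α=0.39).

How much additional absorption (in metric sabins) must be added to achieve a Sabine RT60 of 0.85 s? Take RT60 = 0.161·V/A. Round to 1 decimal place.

Equivalent absorption area: A₁ = 9.3*0.07 + 9.3*0.51 + 252*0.06 + 252*0.02 + 24.7*0.37 + 340.7*0.39 = 167.566 m².
V = 1512 m³. Required absorption A₂ = 0.161 × 1512 / 0.85 = 286.391 sabins.
ΔA = A₂ − A₁ = 286.391 − 167.566 = 118.8 sabins.

118.8 sabins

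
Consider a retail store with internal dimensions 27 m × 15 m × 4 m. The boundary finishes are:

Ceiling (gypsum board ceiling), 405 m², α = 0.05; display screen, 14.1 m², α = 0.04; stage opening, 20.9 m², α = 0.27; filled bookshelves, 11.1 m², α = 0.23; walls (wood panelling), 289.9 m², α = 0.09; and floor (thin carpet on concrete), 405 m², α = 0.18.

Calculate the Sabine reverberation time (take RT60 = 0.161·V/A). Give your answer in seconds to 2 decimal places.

Equivalent absorption area: A = 405*0.05 + 14.1*0.04 + 20.9*0.27 + 11.1*0.23 + 289.9*0.09 + 405*0.18 = 128.001 m².
V = 27·15·4 = 1620 m³.
RT60 = 0.161 · V / A = 0.161 × 1620 / 128.001 = 2.04 s.

2.04 seconds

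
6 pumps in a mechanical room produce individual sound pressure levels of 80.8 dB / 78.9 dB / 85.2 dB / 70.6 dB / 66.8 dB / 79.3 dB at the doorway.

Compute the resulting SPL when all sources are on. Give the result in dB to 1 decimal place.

Sum in the linear (power) domain: Σ 10^(Lᵢ/10) = 10^(80.8/10) + 10^(78.9/10) + 10^(85.2/10) + 10^(70.6/10) + 10^(66.8/10) + 10^(79.3/10) = 6.304e+08.
Combined level = 10 log₁₀(6.304e+08) = 88.0 dB.

88.0 dB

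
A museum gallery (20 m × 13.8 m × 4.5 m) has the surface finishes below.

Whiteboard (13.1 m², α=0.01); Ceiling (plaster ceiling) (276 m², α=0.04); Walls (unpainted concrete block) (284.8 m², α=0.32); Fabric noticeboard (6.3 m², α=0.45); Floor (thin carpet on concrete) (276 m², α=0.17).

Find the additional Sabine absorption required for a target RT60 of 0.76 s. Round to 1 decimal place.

111.0 sabins

Summing Sᵢαᵢ: 0.131 + 11.040 + 91.136 + 2.835 + 46.920 → A₁ = 152.062 sabins.
For T = 0.76 s, need A₂ = 0.161·V/T = 0.161·1242/0.76 = 263.108 sabins.
ΔA = A₂ − A₁ = 263.108 − 152.062 = 111.0 sabins.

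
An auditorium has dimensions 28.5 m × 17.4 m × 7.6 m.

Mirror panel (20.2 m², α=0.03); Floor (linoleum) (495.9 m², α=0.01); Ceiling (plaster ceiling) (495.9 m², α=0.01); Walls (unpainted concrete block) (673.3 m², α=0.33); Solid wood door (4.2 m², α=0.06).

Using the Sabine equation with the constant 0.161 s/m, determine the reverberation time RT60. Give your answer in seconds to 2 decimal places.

2.60 sec

A = Σ Sᵢαᵢ = 20.2×0.03 + 495.9×0.01 + 495.9×0.01 + 673.3×0.33 + 4.2×0.06 = 232.965 sabins.
V = 28.5·17.4·7.6 = 3768.84 m³.
RT60 = 0.161 · V / A = 0.161 × 3768.84 / 232.965 = 2.60 s.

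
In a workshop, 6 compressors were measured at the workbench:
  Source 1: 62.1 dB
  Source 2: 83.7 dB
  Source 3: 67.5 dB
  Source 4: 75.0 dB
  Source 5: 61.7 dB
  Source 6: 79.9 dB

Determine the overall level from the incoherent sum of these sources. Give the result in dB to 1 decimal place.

Converting to relative power and adding: 10^(62.1/10) + 10^(83.7/10) + 10^(67.5/10) + 10^(75.0/10) + 10^(61.7/10) + 10^(79.9/10) = 3.725e+08.
L_total = 10·log₁₀(3.725e+08) = 85.7 dB.

85.7 dB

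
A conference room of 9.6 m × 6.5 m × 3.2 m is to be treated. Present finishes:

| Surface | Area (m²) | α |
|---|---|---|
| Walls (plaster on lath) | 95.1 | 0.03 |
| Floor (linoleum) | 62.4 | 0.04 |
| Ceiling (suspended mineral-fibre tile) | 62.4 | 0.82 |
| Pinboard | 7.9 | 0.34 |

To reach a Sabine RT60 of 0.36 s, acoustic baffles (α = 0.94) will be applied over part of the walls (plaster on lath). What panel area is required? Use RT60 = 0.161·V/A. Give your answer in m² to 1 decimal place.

33.1

Equivalent absorption area: A₁ = 95.1×0.03 + 62.4×0.04 + 62.4×0.82 + 7.9×0.34 = 59.203 m².
Required A₂ = 0.161·199.68/0.36 = 89.301 sabins.
ΔA needed = 89.301 − 59.203 = 30.098 sabins.
Net gain per m²: Δα = 0.94 − 0.03 = 0.91.
Panel area = 30.098 / 0.91 = 33.1 m².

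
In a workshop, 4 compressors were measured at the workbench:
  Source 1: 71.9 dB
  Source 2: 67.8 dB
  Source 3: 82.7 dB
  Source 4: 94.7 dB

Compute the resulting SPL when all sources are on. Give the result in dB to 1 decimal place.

Converting to relative power and adding: 10^(71.9/10) + 10^(67.8/10) + 10^(82.7/10) + 10^(94.7/10) = 3.159e+09.
Back to dB: 10·log₁₀ Σ = 95.0 dB.

95.0 dB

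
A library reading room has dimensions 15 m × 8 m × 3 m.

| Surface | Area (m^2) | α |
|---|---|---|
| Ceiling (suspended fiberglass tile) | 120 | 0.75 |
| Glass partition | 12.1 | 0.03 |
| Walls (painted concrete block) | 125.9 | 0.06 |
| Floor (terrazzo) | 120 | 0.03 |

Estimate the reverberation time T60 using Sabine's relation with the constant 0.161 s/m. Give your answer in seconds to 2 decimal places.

0.57 sec

Total absorption A = 120*0.75 + 12.1*0.03 + 125.9*0.06 + 120*0.03
  = 90.000 + 0.363 + 7.554 + 3.600 = 101.517 m^2 sabins.
V = 15·8·3 = 360 m³.
T = 0.161 V/A = 0.161·360/101.517 = 0.57 s.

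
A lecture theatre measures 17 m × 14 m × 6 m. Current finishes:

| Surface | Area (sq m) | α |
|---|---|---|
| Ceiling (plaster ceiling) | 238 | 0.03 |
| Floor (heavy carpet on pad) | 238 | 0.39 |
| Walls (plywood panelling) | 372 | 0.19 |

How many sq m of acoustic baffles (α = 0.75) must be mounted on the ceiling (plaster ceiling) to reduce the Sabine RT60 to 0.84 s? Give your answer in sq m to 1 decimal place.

143.1

Equivalent absorption area: A₁ = 238×0.03 + 238×0.39 + 372×0.19 = 170.640 sq m.
Required A₂ = 0.161·1428/0.84 = 273.700 sabins.
Absorption to add: 273.700 − 170.640 = 103.060 sabins.
Net gain per sq m: Δα = 0.75 − 0.03 = 0.72.
Panel area = 103.060 / 0.72 = 143.1 sq m.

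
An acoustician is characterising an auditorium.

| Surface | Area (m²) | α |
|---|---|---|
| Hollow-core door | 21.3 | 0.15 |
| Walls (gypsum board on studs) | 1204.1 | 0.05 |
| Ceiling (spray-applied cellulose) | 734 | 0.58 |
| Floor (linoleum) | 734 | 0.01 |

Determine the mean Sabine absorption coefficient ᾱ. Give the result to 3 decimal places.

Total surface area S = 2693.4 m².
Weighted sum Σ Sα = 496.460.
ᾱ = A/S = 0.184.

0.184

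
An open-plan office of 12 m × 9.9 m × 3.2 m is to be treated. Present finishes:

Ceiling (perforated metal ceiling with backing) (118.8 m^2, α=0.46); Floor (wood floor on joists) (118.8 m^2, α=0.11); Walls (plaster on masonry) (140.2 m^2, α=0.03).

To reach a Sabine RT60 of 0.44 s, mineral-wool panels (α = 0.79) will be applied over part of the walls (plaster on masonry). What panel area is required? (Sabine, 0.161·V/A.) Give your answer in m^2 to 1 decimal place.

Summing Sᵢαᵢ: 54.648 + 13.068 + 4.206 → A₁ = 71.922 sabins.
V = 380.16 m³. Target absorption A₂ = 0.161 × 380.16 / 0.44 = 139.104 sabins.
Absorption to add: 139.104 − 71.922 = 67.182 sabins.
Net gain per m^2: Δα = 0.79 − 0.03 = 0.76.
Area = ΔA/Δα = 67.182/0.76 = 88.4 m^2.

88.4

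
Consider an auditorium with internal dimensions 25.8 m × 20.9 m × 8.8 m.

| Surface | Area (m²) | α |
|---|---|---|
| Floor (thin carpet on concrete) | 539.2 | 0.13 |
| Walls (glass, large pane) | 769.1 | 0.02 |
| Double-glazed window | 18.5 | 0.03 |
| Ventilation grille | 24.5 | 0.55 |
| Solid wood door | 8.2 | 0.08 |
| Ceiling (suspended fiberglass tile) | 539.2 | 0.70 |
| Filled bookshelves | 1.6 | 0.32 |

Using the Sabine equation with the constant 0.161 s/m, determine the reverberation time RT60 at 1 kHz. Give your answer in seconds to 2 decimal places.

Total absorption A = 539.2·0.13 + 769.1·0.02 + 18.5·0.03 + 24.5·0.55 + 8.2·0.08 + 539.2·0.70 + 1.6·0.32
  = 70.096 + 15.382 + 0.555 + 13.475 + 0.656 + 377.440 + 0.512 = 478.116 m² sabins.
Volume V = 25.8 × 20.9 × 8.8 = 4745.136 m³.
T = 0.161 V/A = 0.161·4745.136/478.116 = 1.60 s.

1.60 sec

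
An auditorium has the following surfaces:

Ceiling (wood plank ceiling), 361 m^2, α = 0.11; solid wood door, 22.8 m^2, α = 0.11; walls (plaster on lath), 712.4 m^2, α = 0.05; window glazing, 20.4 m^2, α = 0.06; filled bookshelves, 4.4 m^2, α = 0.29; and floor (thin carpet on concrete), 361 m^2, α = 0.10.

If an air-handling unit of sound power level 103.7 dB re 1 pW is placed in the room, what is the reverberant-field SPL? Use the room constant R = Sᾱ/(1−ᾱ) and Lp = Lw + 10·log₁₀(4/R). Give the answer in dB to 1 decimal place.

A = 116.438 sabins; S = 1482.0 m^2.
ᾱ = 0.0786, so room constant R = A/(1−ᾱ) = 126.371 m^2.
Lp = Lw + 10 log₁₀(4/R) = 103.7 -15.00 = 88.7 dB.

88.7 dB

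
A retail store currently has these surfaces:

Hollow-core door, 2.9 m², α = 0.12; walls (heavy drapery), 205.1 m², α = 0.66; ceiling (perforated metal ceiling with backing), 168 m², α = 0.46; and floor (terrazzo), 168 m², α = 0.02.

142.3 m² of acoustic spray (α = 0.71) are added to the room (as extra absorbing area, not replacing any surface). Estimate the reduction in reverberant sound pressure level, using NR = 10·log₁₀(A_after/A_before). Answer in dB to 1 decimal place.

1.7 dB

A_before = Σ Sᵢαᵢ = 2.9*0.12 + 205.1*0.66 + 168*0.46 + 168*0.02 = 216.354 sabins.
Added absorption = 142.3 × 0.71 = 101.033 sabins.
A_after = 216.354 + 101.033 = 317.387 sabins.
Reduction = 10 log₁₀(A_after/A_before) = 10 log₁₀(1.4670) = 1.7 dB.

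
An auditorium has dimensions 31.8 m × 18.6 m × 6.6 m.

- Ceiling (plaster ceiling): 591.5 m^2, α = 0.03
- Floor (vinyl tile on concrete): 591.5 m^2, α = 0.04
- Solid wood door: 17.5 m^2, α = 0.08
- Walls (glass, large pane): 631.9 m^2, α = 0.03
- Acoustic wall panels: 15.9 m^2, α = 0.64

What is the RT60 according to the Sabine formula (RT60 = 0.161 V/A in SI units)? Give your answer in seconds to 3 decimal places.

8.737 sec

Summing Sᵢαᵢ: 17.745 + 23.660 + 1.400 + 18.957 + 10.176 → A = 71.938 sabins.
Room volume: 3903.768 m³.
Sabine: RT60 = 0.161 × 3903.768 / 71.938 = 8.737 s.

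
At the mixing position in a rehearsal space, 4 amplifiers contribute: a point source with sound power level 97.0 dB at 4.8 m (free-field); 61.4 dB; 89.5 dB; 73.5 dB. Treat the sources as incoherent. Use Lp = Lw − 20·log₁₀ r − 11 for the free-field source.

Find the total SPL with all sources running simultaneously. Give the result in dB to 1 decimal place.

Source at 4.8 m: Lp = 97.0 − 20·log₁₀(4.8) − 11 = 72.4 dB.
Converting to relative power and adding: 10^(72.4/10) + 10^(61.4/10) + 10^(89.5/10) + 10^(73.5/10) = 9.324e+08.
L_total = 10·log₁₀(9.324e+08) = 89.7 dB.

89.7 dB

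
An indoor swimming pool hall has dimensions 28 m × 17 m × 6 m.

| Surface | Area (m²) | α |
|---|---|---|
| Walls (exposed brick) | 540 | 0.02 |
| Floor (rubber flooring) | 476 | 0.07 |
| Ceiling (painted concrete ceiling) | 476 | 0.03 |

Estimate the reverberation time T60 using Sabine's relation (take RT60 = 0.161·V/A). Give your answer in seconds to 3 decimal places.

A = Σ Sᵢαᵢ = 540×0.02 + 476×0.07 + 476×0.03 = 58.400 sabins.
Volume V = 28 × 17 × 6 = 2856 m³.
Sabine: RT60 = 0.161 × 2856 / 58.400 = 7.874 s.

7.874 sec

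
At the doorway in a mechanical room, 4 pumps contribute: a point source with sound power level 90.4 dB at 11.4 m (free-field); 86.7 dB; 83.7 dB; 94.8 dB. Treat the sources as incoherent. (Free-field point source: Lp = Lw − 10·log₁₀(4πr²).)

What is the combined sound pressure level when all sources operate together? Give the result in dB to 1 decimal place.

95.7 dB

Source at 11.4 m: Lp = 90.4 − 10·log₁₀(4π·11.4²) = 90.4 − 10·log₁₀(1633.126) = 58.3 dB.
Sum in the linear (power) domain: Σ 10^(Lᵢ/10) = 10^(58.3/10) + 10^(86.7/10) + 10^(83.7/10) + 10^(94.8/10) = 3.723e+09.
Combined level = 10 log₁₀(3.723e+09) = 95.7 dB.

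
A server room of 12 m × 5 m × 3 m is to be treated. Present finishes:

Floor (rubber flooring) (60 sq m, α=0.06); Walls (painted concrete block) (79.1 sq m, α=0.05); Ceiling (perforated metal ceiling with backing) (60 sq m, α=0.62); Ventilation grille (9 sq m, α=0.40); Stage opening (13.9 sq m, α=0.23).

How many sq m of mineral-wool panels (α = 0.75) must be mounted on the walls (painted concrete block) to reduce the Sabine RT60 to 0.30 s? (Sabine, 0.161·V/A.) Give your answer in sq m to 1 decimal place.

64.4

Equivalent absorption area: A₁ = 60*0.06 + 79.1*0.05 + 60*0.62 + 9*0.40 + 13.9*0.23 = 51.552 sq m.
Required A₂ = 0.161·180/0.30 = 96.600 sabins.
Absorption to add: 96.600 − 51.552 = 45.048 sabins.
Each sq m of panel replacing the walls (painted concrete block) adds (0.75 − 0.05) = 0.70 sabins.
Panel area = 45.048 / 0.70 = 64.4 sq m.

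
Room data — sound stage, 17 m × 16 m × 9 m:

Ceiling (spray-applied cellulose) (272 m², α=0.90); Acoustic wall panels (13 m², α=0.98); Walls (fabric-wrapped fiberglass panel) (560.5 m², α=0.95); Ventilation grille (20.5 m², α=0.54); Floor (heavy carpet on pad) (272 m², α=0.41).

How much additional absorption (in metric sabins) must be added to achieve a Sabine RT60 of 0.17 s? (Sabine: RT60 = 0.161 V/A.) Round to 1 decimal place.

A₁ = Σ Sᵢαᵢ = 272×0.90 + 13×0.98 + 560.5×0.95 + 20.5×0.54 + 272×0.41 = 912.605 sabins.
For T = 0.17 s, need A₂ = 0.161·V/T = 0.161·2448/0.17 = 2318.400 sabins.
Additional absorption ΔA = 2318.400 − 912.605 = 1405.8 sabins.

1405.8 sabins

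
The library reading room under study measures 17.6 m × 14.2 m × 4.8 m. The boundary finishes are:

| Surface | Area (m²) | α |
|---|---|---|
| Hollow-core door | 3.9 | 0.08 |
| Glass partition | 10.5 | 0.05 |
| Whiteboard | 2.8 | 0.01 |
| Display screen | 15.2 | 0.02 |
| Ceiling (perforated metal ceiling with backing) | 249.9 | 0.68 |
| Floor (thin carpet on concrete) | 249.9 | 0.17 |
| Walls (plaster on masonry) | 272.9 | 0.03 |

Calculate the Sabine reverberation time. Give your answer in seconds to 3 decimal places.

0.871 sec

Equivalent absorption area: A = 3.9×0.08 + 10.5×0.05 + 2.8×0.01 + 15.2×0.02 + 249.9×0.68 + 249.9×0.17 + 272.9×0.03 = 221.771 m².
Room volume: 1199.616 m³.
Sabine: RT60 = 0.161 × 1199.616 / 221.771 = 0.871 s.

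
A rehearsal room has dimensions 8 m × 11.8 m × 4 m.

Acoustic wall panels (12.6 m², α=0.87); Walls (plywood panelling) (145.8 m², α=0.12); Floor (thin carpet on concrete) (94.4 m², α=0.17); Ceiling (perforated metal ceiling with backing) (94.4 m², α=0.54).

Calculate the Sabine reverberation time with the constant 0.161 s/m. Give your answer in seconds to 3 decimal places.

0.637 s

A = Σ Sᵢαᵢ = 12.6·0.87 + 145.8·0.12 + 94.4·0.17 + 94.4·0.54 = 95.482 sabins.
Room volume: 377.6 m³.
RT60 = 0.161 · V / A = 0.161 × 377.6 / 95.482 = 0.637 s.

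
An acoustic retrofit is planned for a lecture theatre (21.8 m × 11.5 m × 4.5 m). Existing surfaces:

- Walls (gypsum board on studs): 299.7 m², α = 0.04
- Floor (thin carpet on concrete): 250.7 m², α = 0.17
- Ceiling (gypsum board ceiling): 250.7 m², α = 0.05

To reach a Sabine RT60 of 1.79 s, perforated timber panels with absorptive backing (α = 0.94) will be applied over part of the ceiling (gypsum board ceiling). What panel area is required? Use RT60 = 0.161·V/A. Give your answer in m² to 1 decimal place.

38.6

Total absorption A₁ = 299.7×0.04 + 250.7×0.17 + 250.7×0.05
  = 11.988 + 42.619 + 12.535 = 67.142 m² sabins.
V = 1128.15 m³. Target absorption A₂ = 0.161 × 1128.15 / 1.79 = 101.470 sabins.
Absorption to add: 101.470 − 67.142 = 34.328 sabins.
Net gain per m²: Δα = 0.94 − 0.05 = 0.89.
Panel area = 34.328 / 0.89 = 38.6 m².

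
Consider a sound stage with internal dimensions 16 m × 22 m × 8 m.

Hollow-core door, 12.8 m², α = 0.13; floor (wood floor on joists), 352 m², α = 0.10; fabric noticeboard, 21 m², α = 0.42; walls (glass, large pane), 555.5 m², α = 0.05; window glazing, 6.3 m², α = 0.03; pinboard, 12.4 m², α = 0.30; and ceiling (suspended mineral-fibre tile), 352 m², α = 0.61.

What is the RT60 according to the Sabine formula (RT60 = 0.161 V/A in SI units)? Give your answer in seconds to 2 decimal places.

1.55 sec

Summing Sᵢαᵢ: 1.664 + 35.200 + 8.820 + 27.775 + 0.189 + 3.720 + 214.720 → A = 292.088 sabins.
Room volume: 2816 m³.
Sabine: RT60 = 0.161 × 2816 / 292.088 = 1.55 s.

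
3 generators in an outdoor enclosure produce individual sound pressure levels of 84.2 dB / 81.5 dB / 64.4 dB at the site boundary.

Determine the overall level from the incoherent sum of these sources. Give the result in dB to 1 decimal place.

86.1 dB

Sum in the linear (power) domain: Σ 10^(Lᵢ/10) = 10^(84.2/10) + 10^(81.5/10) + 10^(64.4/10) = 4.07e+08.
Back to dB: 10·log₁₀ Σ = 86.1 dB.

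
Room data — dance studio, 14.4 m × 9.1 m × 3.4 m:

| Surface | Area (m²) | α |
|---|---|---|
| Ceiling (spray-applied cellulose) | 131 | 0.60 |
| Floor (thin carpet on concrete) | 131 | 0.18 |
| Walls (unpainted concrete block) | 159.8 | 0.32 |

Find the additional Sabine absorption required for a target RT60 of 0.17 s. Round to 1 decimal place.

Total absorption A₁ = 131·0.60 + 131·0.18 + 159.8·0.32
  = 78.600 + 23.580 + 51.136 = 153.316 m² sabins.
Target A₂ = 0.161·445.536/0.17 = 421.949 sabins (V = 445.536 m³).
Shortfall: 421.949 − 153.316 = 268.6 sabins.

268.6 sabins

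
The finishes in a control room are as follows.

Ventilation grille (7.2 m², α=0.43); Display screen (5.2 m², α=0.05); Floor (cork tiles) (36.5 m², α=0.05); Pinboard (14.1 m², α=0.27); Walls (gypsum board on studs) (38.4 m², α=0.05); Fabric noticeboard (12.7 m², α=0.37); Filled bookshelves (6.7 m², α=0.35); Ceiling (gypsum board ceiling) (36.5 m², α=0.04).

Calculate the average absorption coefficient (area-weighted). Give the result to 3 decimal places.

S = Σ Sᵢ = 7.2 + 5.2 + 36.5 + 14.1 + 38.4 + 12.7 + 6.7 + 36.5 = 157.3 m².
A = 7.2*0.43 + 5.2*0.05 + 36.5*0.05 + 14.1*0.27 + 38.4*0.05 + 12.7*0.37 + 6.7*0.35 + 36.5*0.04 = 19.412 sabins.
ᾱ = 19.412 / 157.3 = 0.123.

0.123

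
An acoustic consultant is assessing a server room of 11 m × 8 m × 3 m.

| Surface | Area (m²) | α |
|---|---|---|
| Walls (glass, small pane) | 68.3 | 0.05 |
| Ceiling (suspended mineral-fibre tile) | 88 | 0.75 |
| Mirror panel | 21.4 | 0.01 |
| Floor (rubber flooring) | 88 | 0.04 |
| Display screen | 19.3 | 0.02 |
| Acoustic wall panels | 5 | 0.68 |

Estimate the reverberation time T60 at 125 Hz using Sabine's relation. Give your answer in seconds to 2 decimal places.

0.55 s

Equivalent absorption area: A = 68.3·0.05 + 88·0.75 + 21.4·0.01 + 88·0.04 + 19.3·0.02 + 5·0.68 = 76.935 m².
Volume V = 11 × 8 × 3 = 264 m³.
Sabine: RT60 = 0.161 × 264 / 76.935 = 0.55 s.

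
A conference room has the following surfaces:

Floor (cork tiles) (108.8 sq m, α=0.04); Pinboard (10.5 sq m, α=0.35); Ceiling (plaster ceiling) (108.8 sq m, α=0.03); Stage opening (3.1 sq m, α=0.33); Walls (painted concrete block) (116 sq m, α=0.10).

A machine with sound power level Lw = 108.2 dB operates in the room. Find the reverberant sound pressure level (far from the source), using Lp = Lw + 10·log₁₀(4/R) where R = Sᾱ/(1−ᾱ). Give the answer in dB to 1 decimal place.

100.1 dB

Σ(Sᵢαᵢ) = 108.8·0.04 + 10.5·0.35 + 108.8·0.03 + 3.1·0.33 + 116·0.10 = 23.914; total area S = 347.2 sq m.
ᾱ = 23.914/347.2 = 0.0689; R = Sᾱ/(1−ᾱ) = 23.914/(1−0.0689) = 25.684 sq m.
Lp = Lw + 10 log₁₀(4/R) = 108.2 -8.08 = 100.1 dB.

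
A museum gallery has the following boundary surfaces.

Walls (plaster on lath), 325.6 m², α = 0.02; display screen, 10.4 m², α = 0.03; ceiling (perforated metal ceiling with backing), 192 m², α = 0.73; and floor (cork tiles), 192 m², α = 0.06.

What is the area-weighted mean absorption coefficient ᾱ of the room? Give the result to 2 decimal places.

Total surface area S = 720.0 m².
Σ(Sᵢαᵢ) = 325.6·0.02 + 10.4·0.03 + 192·0.73 + 192·0.06 = 158.504.
ᾱ = 158.504 / 720.0 = 0.22.

0.22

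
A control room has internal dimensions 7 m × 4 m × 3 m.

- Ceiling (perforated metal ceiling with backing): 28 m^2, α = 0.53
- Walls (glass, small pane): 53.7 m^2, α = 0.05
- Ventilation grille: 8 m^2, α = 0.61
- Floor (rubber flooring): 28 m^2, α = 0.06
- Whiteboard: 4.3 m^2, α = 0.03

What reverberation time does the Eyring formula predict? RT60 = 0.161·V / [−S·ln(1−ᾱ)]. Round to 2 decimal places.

0.50 s

Total surface area S = 28 + 53.7 + 8 + 28 + 4.3 = 122.0 m^2.
Absorption A = 28·0.53 + 53.7·0.05 + 8·0.61 + 28·0.06 + 4.3·0.03 = 24.214 sabins.
Mean coefficient ᾱ = A/S = 0.1985.
Eyring denominator: −S ln(1−ᾱ) = 26.995.
V = 7 × 4 × 3 = 84 m³.
T = 0.161·V/[−S·ln(1−ᾱ)] = 0.161·84/26.995 = 0.50 s.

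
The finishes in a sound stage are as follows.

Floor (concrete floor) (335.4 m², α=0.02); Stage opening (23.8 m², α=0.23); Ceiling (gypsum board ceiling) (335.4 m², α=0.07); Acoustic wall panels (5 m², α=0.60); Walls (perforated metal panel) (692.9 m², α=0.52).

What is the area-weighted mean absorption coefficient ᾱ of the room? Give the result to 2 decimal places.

0.29

S = Σ Sᵢ = 335.4 + 23.8 + 335.4 + 5 + 692.9 = 1392.5 m².
Σ(Sᵢαᵢ) = 335.4·0.02 + 23.8·0.23 + 335.4·0.07 + 5·0.60 + 692.9·0.52 = 398.968.
ᾱ = 398.968 / 1392.5 = 0.29.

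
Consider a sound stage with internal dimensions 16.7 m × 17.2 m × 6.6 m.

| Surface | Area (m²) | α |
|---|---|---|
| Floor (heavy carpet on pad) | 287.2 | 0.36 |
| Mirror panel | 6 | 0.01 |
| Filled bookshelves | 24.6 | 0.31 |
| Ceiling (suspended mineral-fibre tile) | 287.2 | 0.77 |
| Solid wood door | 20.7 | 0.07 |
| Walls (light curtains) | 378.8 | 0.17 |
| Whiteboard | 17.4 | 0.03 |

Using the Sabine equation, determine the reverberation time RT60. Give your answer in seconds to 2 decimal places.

Equivalent absorption area: A = 287.2*0.36 + 6*0.01 + 24.6*0.31 + 287.2*0.77 + 20.7*0.07 + 378.8*0.17 + 17.4*0.03 = 398.589 m².
Volume V = 16.7 × 17.2 × 6.6 = 1895.784 m³.
RT60 = 0.161 · V / A = 0.161 × 1895.784 / 398.589 = 0.77 s.

0.77 seconds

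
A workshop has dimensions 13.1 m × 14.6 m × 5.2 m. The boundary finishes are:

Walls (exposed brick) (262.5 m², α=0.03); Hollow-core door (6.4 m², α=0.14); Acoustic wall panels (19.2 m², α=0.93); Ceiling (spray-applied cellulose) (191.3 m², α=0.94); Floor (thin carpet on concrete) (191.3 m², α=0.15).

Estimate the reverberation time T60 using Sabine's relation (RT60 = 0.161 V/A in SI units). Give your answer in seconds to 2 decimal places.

0.68 sec

A = Σ Sᵢαᵢ = 262.5·0.03 + 6.4·0.14 + 19.2·0.93 + 191.3·0.94 + 191.3·0.15 = 235.144 sabins.
Volume V = 13.1 × 14.6 × 5.2 = 994.552 m³.
Sabine: RT60 = 0.161 × 994.552 / 235.144 = 0.68 s.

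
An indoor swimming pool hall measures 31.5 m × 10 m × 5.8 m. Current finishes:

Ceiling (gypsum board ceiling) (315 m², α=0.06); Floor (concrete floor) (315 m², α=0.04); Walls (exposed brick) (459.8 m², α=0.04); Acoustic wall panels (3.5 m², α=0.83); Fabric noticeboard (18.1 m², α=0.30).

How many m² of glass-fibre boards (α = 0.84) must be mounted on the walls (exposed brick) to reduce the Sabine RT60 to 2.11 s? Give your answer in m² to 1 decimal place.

Total absorption A₁ = 315*0.06 + 315*0.04 + 459.8*0.04 + 3.5*0.83 + 18.1*0.30
  = 18.900 + 12.600 + 18.392 + 2.905 + 5.430 = 58.227 m² sabins.
V = 1827 m³. Target absorption A₂ = 0.161 × 1827 / 2.11 = 139.406 sabins.
ΔA needed = 139.406 − 58.227 = 81.179 sabins.
Net gain per m²: Δα = 0.84 − 0.04 = 0.80.
Panel area = 81.179 / 0.80 = 101.5 m².

101.5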